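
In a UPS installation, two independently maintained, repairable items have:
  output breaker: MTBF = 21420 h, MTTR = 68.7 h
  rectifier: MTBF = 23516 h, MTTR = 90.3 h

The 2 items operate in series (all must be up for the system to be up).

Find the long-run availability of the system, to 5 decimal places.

0.99299

A(output breaker) = MTBF/(MTBF+MTTR) = 21420/(21420+68.7) = 0.996803
A(rectifier) = MTBF/(MTBF+MTTR) = 23516/(23516+90.3) = 0.996175
Series availability: 0.996803 × 0.996175 = 0.99299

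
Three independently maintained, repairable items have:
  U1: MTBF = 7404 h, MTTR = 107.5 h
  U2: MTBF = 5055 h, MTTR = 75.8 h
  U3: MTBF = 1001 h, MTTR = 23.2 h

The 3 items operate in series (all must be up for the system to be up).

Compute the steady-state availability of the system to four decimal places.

A(U1) = MTBF/(MTBF+MTTR) = 7404/(7404+107.5) = 0.985689
A(U2) = MTBF/(MTBF+MTTR) = 5055/(5055+75.8) = 0.985226
A(U3) = MTBF/(MTBF+MTTR) = 1001/(1001+23.2) = 0.977348
Series availability: 0.985689 × 0.985226 × 0.977348 = 0.9491

0.9491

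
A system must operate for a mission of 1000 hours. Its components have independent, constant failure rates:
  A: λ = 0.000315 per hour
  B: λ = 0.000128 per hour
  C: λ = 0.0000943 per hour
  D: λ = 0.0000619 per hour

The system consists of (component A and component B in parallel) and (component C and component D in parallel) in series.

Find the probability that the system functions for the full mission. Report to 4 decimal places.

0.9623

R(A) = exp(−0.000315 × 1000) = 0.729789
R(B) = exp(−0.000128 × 1000) = 0.879853
R(C) = exp(−0.0000943 × 1000) = 0.910010
R(D) = exp(−0.0000619 × 1000) = 0.939977
Parallel (A and B): 1 − (1 − 0.729789)(1 − 0.879853) = 0.967535
Parallel (C and D): 1 − (1 − 0.910010)(1 − 0.939977) = 0.994599
Series ([0.967535] and [0.994599]): 0.967535 × 0.994599 = 0.9623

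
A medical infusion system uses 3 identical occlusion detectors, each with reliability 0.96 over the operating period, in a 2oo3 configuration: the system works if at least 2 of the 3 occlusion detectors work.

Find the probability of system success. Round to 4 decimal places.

R = Σ_{i=2}^{3} C(3,i) p^i (1−p)^{3−i} with p = 0.96
C(3,2)·0.96^2·0.04^1 = 0.110592
C(3,3)·0.96^3·0.04^0 = 0.884736
Sum = 0.9953

0.9953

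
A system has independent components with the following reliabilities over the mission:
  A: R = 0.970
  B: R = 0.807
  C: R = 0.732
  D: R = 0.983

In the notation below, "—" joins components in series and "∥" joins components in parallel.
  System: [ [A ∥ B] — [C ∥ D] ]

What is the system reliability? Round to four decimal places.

0.9897

Parallel (A and B): 1 − (1 − 0.970000)(1 − 0.807000) = 0.994210
Parallel (C and D): 1 − (1 − 0.732000)(1 − 0.983000) = 0.995444
Series ([0.994210] and [0.995444]): 0.994210 × 0.995444 = 0.9897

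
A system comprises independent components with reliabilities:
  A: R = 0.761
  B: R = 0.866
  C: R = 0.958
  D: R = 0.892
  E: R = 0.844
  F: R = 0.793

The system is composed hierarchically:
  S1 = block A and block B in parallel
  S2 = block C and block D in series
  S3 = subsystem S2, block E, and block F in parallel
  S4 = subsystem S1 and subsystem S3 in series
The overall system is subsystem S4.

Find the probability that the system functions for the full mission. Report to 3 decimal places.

Parallel (A and B): 1 − (1 − 0.76100)(1 − 0.86600) = 0.96797
Series (C and D): 0.95800 × 0.89200 = 0.85454
Parallel ([0.85454], E, and F): 1 − (1 − 0.85454)(1 − 0.84400)(1 − 0.79300) = 0.99530
Series ([0.96797] and [0.99530]): 0.96797 × 0.99530 = 0.963

0.963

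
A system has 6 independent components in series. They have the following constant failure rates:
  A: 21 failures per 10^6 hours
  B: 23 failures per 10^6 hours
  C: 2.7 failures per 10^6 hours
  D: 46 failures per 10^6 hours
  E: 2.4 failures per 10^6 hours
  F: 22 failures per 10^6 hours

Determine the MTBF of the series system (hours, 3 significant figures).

Series of exponential components: λ_sys = Σ λ_i
λ_sys = 0.000021 + 0.000023 + 0.0000027 + 0.000046 + 0.0000024 + 0.000022 = 1.1710e-04 /h
MTBF = 1 / λ_sys = 8540 h

8540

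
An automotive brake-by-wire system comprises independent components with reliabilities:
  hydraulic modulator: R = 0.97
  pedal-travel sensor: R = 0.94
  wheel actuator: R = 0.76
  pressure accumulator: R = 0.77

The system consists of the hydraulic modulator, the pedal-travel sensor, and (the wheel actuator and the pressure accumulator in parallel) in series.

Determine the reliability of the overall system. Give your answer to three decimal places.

Parallel (wheel actuator and pressure accumulator): 1 − (1 − 0.76000)(1 − 0.77000) = 0.94480
Series (hydraulic modulator, pedal-travel sensor, and [0.94480]): 0.97000 × 0.94000 × 0.94480 = 0.861

0.861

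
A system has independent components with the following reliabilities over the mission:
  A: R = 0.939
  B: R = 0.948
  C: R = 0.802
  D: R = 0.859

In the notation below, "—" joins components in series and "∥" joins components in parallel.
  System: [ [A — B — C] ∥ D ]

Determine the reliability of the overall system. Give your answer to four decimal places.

0.9597

Series (A, B, and C): 0.939000 × 0.948000 × 0.802000 = 0.713918
Parallel ([0.713918] and D): 1 − (1 − 0.713918)(1 − 0.859000) = 0.9597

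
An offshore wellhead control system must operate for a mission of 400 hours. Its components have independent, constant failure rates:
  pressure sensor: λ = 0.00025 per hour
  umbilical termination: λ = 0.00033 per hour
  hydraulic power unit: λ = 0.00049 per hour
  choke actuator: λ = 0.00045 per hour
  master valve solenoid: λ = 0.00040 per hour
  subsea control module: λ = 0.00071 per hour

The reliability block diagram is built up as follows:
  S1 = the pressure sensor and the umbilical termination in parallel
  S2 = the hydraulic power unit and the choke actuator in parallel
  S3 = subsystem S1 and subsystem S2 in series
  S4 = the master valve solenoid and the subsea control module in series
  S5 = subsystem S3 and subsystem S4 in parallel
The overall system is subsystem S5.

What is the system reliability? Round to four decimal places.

R(pressure sensor) = exp(−0.00025 × 400) = 0.904837
R(umbilical termination) = exp(−0.00033 × 400) = 0.876341
R(hydraulic power unit) = exp(−0.00049 × 400) = 0.822012
R(choke actuator) = exp(−0.00045 × 400) = 0.835270
R(master valve solenoid) = exp(−0.00040 × 400) = 0.852144
R(subsea control module) = exp(−0.00071 × 400) = 0.752767
Parallel (pressure sensor and umbilical termination): 1 − (1 − 0.904837)(1 − 0.876341) = 0.988232
Parallel (hydraulic power unit and choke actuator): 1 − (1 − 0.822012)(1 − 0.835270) = 0.970680
Series ([0.988232] and [0.970680]): 0.988232 × 0.970680 = 0.959257
Series (master valve solenoid and subsea control module): 0.852144 × 0.752767 = 0.641466
Parallel ([0.959257] and [0.641466]): 1 − (1 − 0.959257)(1 − 0.641466) = 0.9854

0.9854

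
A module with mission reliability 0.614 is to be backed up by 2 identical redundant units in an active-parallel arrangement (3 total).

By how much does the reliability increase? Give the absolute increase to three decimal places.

R_before = 0.614
R_after = 1 − (1 − 0.614)^3 = 0.942
ΔR = 0.942 − 0.614 = 0.328

0.328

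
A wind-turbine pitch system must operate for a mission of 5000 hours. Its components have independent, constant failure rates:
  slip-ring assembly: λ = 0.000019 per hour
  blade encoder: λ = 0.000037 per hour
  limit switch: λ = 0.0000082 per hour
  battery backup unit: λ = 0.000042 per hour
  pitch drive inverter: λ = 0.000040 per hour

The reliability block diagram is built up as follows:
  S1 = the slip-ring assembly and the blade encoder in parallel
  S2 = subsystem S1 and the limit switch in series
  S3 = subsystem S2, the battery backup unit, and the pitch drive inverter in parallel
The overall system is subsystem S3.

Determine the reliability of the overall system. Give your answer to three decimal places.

R(slip-ring assembly) = exp(−0.000019 × 5000) = 0.90937
R(blade encoder) = exp(−0.000037 × 5000) = 0.83110
R(limit switch) = exp(−0.0000082 × 5000) = 0.95983
R(battery backup unit) = exp(−0.000042 × 5000) = 0.81058
R(pitch drive inverter) = exp(−0.000040 × 5000) = 0.81873
Parallel (slip-ring assembly and blade encoder): 1 − (1 − 0.90937)(1 − 0.83110) = 0.98469
Series ([0.98469] and limit switch): 0.98469 × 0.95983 = 0.94514
Parallel ([0.94514], battery backup unit, and pitch drive inverter): 1 − (1 − 0.94514)(1 − 0.81058)(1 − 0.81873) = 0.998

0.998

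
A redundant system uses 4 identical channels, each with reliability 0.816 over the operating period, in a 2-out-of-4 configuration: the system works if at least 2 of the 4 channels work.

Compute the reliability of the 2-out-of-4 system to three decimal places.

0.979

R = Σ_{i=2}^{4} C(4,i) p^i (1−p)^{4−i} with p = 0.816
C(4,2)·0.816^2·0.184^2 = 0.13526
C(4,3)·0.816^3·0.184^1 = 0.39990
C(4,4)·0.816^4·0.184^0 = 0.44336
Sum = 0.979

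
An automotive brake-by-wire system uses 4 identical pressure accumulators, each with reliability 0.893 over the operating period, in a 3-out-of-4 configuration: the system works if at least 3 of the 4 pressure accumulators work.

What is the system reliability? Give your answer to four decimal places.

R = Σ_{i=3}^{4} C(4,i) p^i (1−p)^{4−i} with p = 0.893
C(4,3)·0.893^3·0.107^1 = 0.304788
C(4,4)·0.893^4·0.107^0 = 0.635925
Sum = 0.9407

0.9407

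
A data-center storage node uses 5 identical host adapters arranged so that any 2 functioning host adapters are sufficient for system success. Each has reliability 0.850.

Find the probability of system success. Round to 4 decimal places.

0.9978

R = Σ_{i=2}^{5} C(5,i) p^i (1−p)^{5−i} with p = 0.850
C(5,2)·0.850^2·0.150^3 = 0.024384
C(5,3)·0.850^3·0.150^2 = 0.138178
C(5,4)·0.850^4·0.150^1 = 0.391505
C(5,5)·0.850^5·0.150^0 = 0.443705
Sum = 0.9978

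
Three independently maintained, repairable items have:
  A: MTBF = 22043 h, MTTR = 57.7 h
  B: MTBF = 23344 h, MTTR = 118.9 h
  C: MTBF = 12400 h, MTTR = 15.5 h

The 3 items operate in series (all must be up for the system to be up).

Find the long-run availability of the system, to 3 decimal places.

A(A) = MTBF/(MTBF+MTTR) = 22043/(22043+57.7) = 0.997389
A(B) = MTBF/(MTBF+MTTR) = 23344/(23344+118.9) = 0.994932
A(C) = MTBF/(MTBF+MTTR) = 12400/(12400+15.5) = 0.998752
Series availability: 0.997389 × 0.994932 × 0.998752 = 0.991

0.991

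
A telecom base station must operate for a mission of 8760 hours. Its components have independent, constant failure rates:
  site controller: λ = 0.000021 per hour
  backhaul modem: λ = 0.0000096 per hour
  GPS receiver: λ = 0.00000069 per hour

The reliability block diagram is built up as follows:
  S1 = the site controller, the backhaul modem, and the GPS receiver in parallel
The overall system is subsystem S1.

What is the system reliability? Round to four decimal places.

R(site controller) = exp(−0.000021 × 8760) = 0.831969
R(backhaul modem) = exp(−0.0000096 × 8760) = 0.919343
R(GPS receiver) = exp(−0.00000069 × 8760) = 0.993974
Parallel (site controller, backhaul modem, and GPS receiver): 1 − (1 − 0.831969)(1 − 0.919343)(1 − 0.993974) = 0.9999

0.9999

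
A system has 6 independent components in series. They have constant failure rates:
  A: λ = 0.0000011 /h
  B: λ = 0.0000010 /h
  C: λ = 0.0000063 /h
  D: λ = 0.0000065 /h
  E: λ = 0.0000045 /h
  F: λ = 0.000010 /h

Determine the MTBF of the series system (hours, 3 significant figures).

Series of exponential components: λ_sys = Σ λ_i
λ_sys = 0.0000011 + 0.0000010 + 0.0000063 + 0.0000065 + 0.0000045 + 0.000010 = 2.9400e-05 /h
MTBF = 1 / λ_sys = 34000 h

34000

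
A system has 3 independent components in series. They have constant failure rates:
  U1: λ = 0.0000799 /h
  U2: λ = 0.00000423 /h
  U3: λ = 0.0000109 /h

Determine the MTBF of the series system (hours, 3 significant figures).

10500

Series of exponential components: λ_sys = Σ λ_i
λ_sys = 0.0000799 + 0.00000423 + 0.0000109 = 9.5030e-05 /h
MTBF = 1 / λ_sys = 10500 h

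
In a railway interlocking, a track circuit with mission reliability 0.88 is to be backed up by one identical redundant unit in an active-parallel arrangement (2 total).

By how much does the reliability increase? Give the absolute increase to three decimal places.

R_before = 0.88
R_after = 1 − (1 − 0.88)^2 = 0.986
ΔR = 0.986 − 0.88 = 0.106

0.106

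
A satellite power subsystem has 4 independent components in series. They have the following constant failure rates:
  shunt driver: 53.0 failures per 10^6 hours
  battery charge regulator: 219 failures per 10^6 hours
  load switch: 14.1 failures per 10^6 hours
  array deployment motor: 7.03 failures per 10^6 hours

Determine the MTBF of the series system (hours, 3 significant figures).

Series of exponential components: λ_sys = Σ λ_i
λ_sys = 0.0000530 + 0.000219 + 0.0000141 + 0.00000703 = 2.9313e-04 /h
MTBF = 1 / λ_sys = 3410 h

3410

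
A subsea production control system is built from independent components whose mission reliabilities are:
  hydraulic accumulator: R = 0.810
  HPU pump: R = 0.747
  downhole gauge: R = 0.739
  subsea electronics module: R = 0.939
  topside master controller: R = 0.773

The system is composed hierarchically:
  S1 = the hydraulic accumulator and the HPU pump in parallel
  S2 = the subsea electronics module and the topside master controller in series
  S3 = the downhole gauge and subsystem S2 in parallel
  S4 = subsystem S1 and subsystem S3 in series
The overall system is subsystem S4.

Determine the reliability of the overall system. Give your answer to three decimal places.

0.884

Parallel (hydraulic accumulator and HPU pump): 1 − (1 − 0.81000)(1 − 0.74700) = 0.95193
Series (subsea electronics module and topside master controller): 0.93900 × 0.77300 = 0.72585
Parallel (downhole gauge and [0.72585]): 1 − (1 − 0.73900)(1 − 0.72585) = 0.92845
Series ([0.95193] and [0.92845]): 0.95193 × 0.92845 = 0.884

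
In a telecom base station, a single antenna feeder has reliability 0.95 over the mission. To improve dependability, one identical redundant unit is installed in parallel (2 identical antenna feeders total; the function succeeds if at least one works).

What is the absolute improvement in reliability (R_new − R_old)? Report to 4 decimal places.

0.0475

R_before = 0.95
R_after = 1 − (1 − 0.95)^2 = 0.9975
ΔR = 0.9975 − 0.95 = 0.0475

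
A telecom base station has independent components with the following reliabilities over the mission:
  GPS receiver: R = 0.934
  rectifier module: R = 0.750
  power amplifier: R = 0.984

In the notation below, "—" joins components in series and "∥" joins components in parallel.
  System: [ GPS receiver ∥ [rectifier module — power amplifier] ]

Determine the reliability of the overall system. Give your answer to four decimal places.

0.9827

Series (rectifier module and power amplifier): 0.750000 × 0.984000 = 0.738000
Parallel (GPS receiver and [0.738000]): 1 − (1 − 0.934000)(1 − 0.738000) = 0.9827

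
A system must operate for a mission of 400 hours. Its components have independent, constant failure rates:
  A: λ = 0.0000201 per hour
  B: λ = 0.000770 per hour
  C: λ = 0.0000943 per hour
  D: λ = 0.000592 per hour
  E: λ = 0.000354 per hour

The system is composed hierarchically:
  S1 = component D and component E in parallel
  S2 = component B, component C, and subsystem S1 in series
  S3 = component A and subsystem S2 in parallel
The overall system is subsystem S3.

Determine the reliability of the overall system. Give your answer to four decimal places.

R(A) = exp(−0.0000201 × 400) = 0.991992
R(B) = exp(−0.000770 × 400) = 0.734915
R(C) = exp(−0.0000943 × 400) = 0.962983
R(D) = exp(−0.000592 × 400) = 0.789149
R(E) = exp(−0.000354 × 400) = 0.867968
Parallel (D and E): 1 − (1 − 0.789149)(1 − 0.867968) = 0.972161
Series (B, C, and [0.972161]): 0.734915 × 0.962983 × 0.972161 = 0.688009
Parallel (A and [0.688009]): 1 − (1 − 0.991992)(1 − 0.688009) = 0.9975

0.9975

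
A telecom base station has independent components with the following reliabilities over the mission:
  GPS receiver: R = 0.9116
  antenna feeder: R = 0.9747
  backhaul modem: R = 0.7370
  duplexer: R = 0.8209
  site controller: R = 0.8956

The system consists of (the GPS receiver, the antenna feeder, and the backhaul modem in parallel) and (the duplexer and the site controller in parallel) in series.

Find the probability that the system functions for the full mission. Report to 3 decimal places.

0.981

Parallel (GPS receiver, antenna feeder, and backhaul modem): 1 − (1 − 0.91160)(1 − 0.97470)(1 − 0.73700) = 0.99941
Parallel (duplexer and site controller): 1 − (1 − 0.82090)(1 − 0.89560) = 0.98130
Series ([0.99941] and [0.98130]): 0.99941 × 0.98130 = 0.981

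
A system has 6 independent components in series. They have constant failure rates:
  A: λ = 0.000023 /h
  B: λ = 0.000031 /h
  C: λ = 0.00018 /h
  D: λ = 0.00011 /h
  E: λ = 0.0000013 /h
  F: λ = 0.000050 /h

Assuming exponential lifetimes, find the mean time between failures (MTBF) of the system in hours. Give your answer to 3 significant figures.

2530

Series of exponential components: λ_sys = Σ λ_i
λ_sys = 0.000023 + 0.000031 + 0.00018 + 0.00011 + 0.0000013 + 0.000050 = 3.9530e-04 /h
MTBF = 1 / λ_sys = 2530 h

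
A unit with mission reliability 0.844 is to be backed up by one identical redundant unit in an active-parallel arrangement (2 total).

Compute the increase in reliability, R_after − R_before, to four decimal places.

0.1317

R_before = 0.844
R_after = 1 − (1 − 0.844)^2 = 0.9757
ΔR = 0.9757 − 0.844 = 0.1317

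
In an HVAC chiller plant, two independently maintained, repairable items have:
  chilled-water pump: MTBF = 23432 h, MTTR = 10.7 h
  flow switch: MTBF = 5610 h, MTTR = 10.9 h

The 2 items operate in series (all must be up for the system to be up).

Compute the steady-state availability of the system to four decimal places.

A(chilled-water pump) = MTBF/(MTBF+MTTR) = 23432/(23432+10.7) = 0.999544
A(flow switch) = MTBF/(MTBF+MTTR) = 5610/(5610+10.9) = 0.998061
Series availability: 0.999544 × 0.998061 = 0.9976

0.9976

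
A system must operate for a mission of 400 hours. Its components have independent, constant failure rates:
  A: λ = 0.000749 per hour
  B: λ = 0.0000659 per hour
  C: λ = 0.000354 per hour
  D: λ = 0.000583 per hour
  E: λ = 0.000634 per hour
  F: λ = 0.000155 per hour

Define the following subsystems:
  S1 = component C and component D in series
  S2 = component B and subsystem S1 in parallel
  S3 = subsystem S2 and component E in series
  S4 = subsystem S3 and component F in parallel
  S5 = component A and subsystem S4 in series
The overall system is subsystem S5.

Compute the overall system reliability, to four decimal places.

0.7309

R(A) = exp(−0.000749 × 400) = 0.741115
R(B) = exp(−0.0000659 × 400) = 0.973984
R(C) = exp(−0.000354 × 400) = 0.867968
R(D) = exp(−0.000583 × 400) = 0.791995
R(E) = exp(−0.000634 × 400) = 0.776002
R(F) = exp(−0.000155 × 400) = 0.939883
Series (C and D): 0.867968 × 0.791995 = 0.687426
Parallel (B and [0.687426]): 1 − (1 − 0.973984)(1 − 0.687426) = 0.991868
Series ([0.991868] and E): 0.991868 × 0.776002 = 0.769692
Parallel ([0.769692] and F): 1 − (1 − 0.769692)(1 − 0.939883) = 0.986155
Series (A and [0.986155]): 0.741115 × 0.986155 = 0.7309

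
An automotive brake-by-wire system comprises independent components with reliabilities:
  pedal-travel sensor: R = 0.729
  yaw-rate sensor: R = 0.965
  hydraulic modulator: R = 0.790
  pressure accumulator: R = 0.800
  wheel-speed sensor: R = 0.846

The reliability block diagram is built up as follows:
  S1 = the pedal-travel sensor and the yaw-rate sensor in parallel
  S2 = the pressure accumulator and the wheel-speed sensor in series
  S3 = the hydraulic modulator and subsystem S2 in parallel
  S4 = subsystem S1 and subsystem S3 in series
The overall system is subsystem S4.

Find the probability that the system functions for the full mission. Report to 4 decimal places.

0.9233

Parallel (pedal-travel sensor and yaw-rate sensor): 1 − (1 − 0.729000)(1 − 0.965000) = 0.990515
Series (pressure accumulator and wheel-speed sensor): 0.800000 × 0.846000 = 0.676800
Parallel (hydraulic modulator and [0.676800]): 1 − (1 − 0.790000)(1 − 0.676800) = 0.932128
Series ([0.990515] and [0.932128]): 0.990515 × 0.932128 = 0.9233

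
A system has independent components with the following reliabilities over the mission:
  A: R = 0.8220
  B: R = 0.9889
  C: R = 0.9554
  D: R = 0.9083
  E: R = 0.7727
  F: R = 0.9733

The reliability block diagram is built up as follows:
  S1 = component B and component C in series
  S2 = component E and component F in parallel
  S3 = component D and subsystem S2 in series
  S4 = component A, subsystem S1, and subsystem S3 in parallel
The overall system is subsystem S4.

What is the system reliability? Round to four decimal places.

0.9990

Series (B and C): 0.988900 × 0.955400 = 0.944795
Parallel (E and F): 1 − (1 − 0.772700)(1 − 0.973300) = 0.993931
Series (D and [0.993931]): 0.908300 × 0.993931 = 0.902788
Parallel (A, [0.944795], and [0.902788]): 1 − (1 − 0.822000)(1 − 0.944795)(1 − 0.902788) = 0.9990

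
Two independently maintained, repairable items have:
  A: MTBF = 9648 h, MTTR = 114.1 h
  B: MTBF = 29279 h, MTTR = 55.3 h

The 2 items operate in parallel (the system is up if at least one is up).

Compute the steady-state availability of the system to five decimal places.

0.99998

A(A) = MTBF/(MTBF+MTTR) = 9648/(9648+114.1) = 0.988312
A(B) = MTBF/(MTBF+MTTR) = 29279/(29279+55.3) = 0.998115
Parallel availability: 1 − (1 − 0.988312)(1 − 0.998115) = 0.99998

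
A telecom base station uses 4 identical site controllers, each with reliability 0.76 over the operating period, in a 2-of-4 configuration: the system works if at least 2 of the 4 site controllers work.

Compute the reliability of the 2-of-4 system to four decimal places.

0.9547

R = Σ_{i=2}^{4} C(4,i) p^i (1−p)^{4−i} with p = 0.76
C(4,2)·0.76^2·0.24^2 = 0.199619
C(4,3)·0.76^3·0.24^1 = 0.421417
C(4,4)·0.76^4·0.24^0 = 0.333622
Sum = 0.9547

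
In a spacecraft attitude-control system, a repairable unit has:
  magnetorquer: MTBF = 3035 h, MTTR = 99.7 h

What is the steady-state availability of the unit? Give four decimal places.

A(magnetorquer) = MTBF/(MTBF+MTTR) = 3035/(3035+99.7) = 0.9682

0.9682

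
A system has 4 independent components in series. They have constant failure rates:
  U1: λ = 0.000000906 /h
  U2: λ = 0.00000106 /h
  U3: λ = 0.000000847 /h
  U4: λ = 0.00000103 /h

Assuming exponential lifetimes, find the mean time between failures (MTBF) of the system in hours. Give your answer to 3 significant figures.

Series of exponential components: λ_sys = Σ λ_i
λ_sys = 0.000000906 + 0.00000106 + 0.000000847 + 0.00000103 = 3.8430e-06 /h
MTBF = 1 / λ_sys = 260000 h

260000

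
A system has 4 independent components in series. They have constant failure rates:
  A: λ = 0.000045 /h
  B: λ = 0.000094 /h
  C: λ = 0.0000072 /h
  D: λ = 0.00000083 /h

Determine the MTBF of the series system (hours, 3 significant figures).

Series of exponential components: λ_sys = Σ λ_i
λ_sys = 0.000045 + 0.000094 + 0.0000072 + 0.00000083 = 1.4703e-04 /h
MTBF = 1 / λ_sys = 6800 h

6800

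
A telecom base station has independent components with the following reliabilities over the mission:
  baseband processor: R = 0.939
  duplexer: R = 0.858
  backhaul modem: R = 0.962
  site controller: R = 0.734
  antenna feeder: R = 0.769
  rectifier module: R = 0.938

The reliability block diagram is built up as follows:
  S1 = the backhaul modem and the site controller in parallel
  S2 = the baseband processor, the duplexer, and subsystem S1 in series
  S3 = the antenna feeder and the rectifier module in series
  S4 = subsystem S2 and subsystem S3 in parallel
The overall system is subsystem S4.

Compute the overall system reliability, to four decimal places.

Parallel (backhaul modem and site controller): 1 − (1 − 0.962000)(1 − 0.734000) = 0.989892
Series (baseband processor, duplexer, and [0.989892]): 0.939000 × 0.858000 × 0.989892 = 0.797518
Series (antenna feeder and rectifier module): 0.769000 × 0.938000 = 0.721322
Parallel ([0.797518] and [0.721322]): 1 − (1 − 0.797518)(1 − 0.721322) = 0.9436

0.9436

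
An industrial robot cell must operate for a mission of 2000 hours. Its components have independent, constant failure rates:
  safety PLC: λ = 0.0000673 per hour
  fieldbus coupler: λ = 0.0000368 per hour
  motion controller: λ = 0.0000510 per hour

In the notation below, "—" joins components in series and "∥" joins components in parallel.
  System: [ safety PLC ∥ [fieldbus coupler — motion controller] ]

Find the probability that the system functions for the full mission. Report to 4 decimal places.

0.9797

R(safety PLC) = exp(−0.0000673 × 2000) = 0.874065
R(fieldbus coupler) = exp(−0.0000368 × 2000) = 0.929043
R(motion controller) = exp(−0.0000510 × 2000) = 0.903030
Series (fieldbus coupler and motion controller): 0.929043 × 0.903030 = 0.838954
Parallel (safety PLC and [0.838954]): 1 − (1 − 0.874065)(1 − 0.838954) = 0.9797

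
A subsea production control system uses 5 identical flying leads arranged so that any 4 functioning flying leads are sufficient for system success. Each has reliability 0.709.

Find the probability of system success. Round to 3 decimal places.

R = Σ_{i=4}^{5} C(5,i) p^i (1−p)^{5−i} with p = 0.709
C(5,4)·0.709^4·0.291^1 = 0.36766
C(5,5)·0.709^5·0.291^0 = 0.17916
Sum = 0.547

0.547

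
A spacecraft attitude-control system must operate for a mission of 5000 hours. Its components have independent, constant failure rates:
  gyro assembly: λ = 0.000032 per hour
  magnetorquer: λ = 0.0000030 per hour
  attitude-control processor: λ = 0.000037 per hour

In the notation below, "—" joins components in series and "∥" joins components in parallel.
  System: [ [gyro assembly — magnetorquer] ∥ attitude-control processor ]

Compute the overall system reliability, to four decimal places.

0.9729

R(gyro assembly) = exp(−0.000032 × 5000) = 0.852144
R(magnetorquer) = exp(−0.0000030 × 5000) = 0.985112
R(attitude-control processor) = exp(−0.000037 × 5000) = 0.831104
Series (gyro assembly and magnetorquer): 0.852144 × 0.985112 = 0.839457
Parallel ([0.839457] and attitude-control processor): 1 − (1 − 0.839457)(1 − 0.831104) = 0.9729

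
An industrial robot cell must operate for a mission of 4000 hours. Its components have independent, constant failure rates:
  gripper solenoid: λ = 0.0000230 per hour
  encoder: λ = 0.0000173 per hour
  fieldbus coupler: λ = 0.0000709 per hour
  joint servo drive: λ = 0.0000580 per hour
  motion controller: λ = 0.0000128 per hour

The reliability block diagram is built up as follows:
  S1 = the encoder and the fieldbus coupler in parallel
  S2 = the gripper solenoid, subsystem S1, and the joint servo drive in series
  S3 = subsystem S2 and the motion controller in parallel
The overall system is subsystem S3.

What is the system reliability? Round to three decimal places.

0.986

R(gripper solenoid) = exp(−0.0000230 × 4000) = 0.91211
R(encoder) = exp(−0.0000173 × 4000) = 0.93314
R(fieldbus coupler) = exp(−0.0000709 × 4000) = 0.75307
R(joint servo drive) = exp(−0.0000580 × 4000) = 0.79295
R(motion controller) = exp(−0.0000128 × 4000) = 0.95009
Parallel (encoder and fieldbus coupler): 1 − (1 − 0.93314)(1 − 0.75307) = 0.98349
Series (gripper solenoid, [0.98349], and joint servo drive): 0.91211 × 0.98349 × 0.79295 = 0.71132
Parallel ([0.71132] and motion controller): 1 − (1 − 0.71132)(1 − 0.95009) = 0.986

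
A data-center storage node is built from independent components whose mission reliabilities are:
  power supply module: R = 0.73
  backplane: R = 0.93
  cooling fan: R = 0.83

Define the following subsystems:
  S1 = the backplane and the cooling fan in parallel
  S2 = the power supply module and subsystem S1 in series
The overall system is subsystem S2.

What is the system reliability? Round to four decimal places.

Parallel (backplane and cooling fan): 1 − (1 − 0.930000)(1 − 0.830000) = 0.988100
Series (power supply module and [0.988100]): 0.730000 × 0.988100 = 0.7213

0.7213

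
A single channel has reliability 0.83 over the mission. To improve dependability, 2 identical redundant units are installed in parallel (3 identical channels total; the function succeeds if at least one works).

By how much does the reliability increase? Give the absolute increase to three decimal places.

0.165

R_before = 0.83
R_after = 1 − (1 − 0.83)^3 = 0.995
ΔR = 0.995 − 0.83 = 0.165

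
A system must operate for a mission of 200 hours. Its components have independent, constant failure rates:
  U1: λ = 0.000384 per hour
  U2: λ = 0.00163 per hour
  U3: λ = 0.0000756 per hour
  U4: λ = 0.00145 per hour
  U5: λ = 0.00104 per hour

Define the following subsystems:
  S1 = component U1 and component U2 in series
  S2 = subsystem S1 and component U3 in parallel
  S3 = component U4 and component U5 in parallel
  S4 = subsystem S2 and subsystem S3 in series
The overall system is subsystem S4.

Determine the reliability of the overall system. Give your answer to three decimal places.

0.948

R(U1) = exp(−0.000384 × 200) = 0.92608
R(U2) = exp(−0.00163 × 200) = 0.72181
R(U3) = exp(−0.0000756 × 200) = 0.98499
R(U4) = exp(−0.00145 × 200) = 0.74826
R(U5) = exp(−0.00104 × 200) = 0.81221
Series (U1 and U2): 0.92608 × 0.72181 = 0.66845
Parallel ([0.66845] and U3): 1 − (1 − 0.66845)(1 − 0.98499) = 0.99502
Parallel (U4 and U5): 1 − (1 − 0.74826)(1 − 0.81221) = 0.95273
Series ([0.99502] and [0.95273]): 0.99502 × 0.95273 = 0.948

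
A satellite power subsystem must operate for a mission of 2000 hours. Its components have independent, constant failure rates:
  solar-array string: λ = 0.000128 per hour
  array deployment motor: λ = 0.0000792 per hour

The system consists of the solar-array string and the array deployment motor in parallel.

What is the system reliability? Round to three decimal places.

0.967

R(solar-array string) = exp(−0.000128 × 2000) = 0.77414
R(array deployment motor) = exp(−0.0000792 × 2000) = 0.85351
Parallel (solar-array string and array deployment motor): 1 − (1 − 0.77414)(1 − 0.85351) = 0.967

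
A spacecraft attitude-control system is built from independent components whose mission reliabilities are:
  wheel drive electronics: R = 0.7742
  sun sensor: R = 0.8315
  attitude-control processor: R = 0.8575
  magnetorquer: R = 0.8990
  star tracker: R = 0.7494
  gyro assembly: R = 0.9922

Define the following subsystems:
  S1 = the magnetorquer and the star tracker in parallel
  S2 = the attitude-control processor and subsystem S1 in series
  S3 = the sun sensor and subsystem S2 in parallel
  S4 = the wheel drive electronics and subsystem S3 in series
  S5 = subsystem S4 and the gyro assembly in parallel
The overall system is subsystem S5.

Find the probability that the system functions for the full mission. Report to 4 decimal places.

0.9981

Parallel (magnetorquer and star tracker): 1 − (1 − 0.899000)(1 − 0.749400) = 0.974689
Series (attitude-control processor and [0.974689]): 0.857500 × 0.974689 = 0.835796
Parallel (sun sensor and [0.835796]): 1 − (1 − 0.831500)(1 − 0.835796) = 0.972332
Series (wheel drive electronics and [0.972332]): 0.774200 × 0.972332 = 0.752779
Parallel ([0.752779] and gyro assembly): 1 − (1 − 0.752779)(1 − 0.992200) = 0.9981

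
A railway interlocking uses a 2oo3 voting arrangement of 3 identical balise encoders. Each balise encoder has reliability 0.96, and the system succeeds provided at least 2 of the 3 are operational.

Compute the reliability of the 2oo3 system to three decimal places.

0.995

R = Σ_{i=2}^{3} C(3,i) p^i (1−p)^{3−i} with p = 0.96
C(3,2)·0.96^2·0.04^1 = 0.11059
C(3,3)·0.96^3·0.04^0 = 0.88474
Sum = 0.995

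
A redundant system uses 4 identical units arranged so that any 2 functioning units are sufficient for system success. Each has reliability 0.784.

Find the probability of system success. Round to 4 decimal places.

0.9662

R = Σ_{i=2}^{4} C(4,i) p^i (1−p)^{4−i} with p = 0.784
C(4,2)·0.784^2·0.216^2 = 0.172064
C(4,3)·0.784^3·0.216^1 = 0.416353
C(4,4)·0.784^4·0.216^0 = 0.377802
Sum = 0.9662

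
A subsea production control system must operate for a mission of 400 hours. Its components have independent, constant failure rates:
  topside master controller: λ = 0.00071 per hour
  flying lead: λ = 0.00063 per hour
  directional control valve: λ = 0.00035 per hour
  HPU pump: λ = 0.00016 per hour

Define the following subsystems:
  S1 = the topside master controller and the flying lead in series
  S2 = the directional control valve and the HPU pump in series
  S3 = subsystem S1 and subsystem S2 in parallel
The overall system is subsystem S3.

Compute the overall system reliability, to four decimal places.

R(topside master controller) = exp(−0.00071 × 400) = 0.752767
R(flying lead) = exp(−0.00063 × 400) = 0.777245
R(directional control valve) = exp(−0.00035 × 400) = 0.869358
R(HPU pump) = exp(−0.00016 × 400) = 0.938005
Series (topside master controller and flying lead): 0.752767 × 0.777245 = 0.585084
Series (directional control valve and HPU pump): 0.869358 × 0.938005 = 0.815462
Parallel ([0.585084] and [0.815462]): 1 − (1 − 0.585084)(1 − 0.815462) = 0.9234

0.9234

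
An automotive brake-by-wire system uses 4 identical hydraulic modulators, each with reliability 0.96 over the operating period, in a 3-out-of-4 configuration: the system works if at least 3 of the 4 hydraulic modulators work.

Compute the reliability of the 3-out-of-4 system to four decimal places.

R = Σ_{i=3}^{4} C(4,i) p^i (1−p)^{4−i} with p = 0.96
C(4,3)·0.96^3·0.04^1 = 0.141558
C(4,4)·0.96^4·0.04^0 = 0.849347
Sum = 0.9909

0.9909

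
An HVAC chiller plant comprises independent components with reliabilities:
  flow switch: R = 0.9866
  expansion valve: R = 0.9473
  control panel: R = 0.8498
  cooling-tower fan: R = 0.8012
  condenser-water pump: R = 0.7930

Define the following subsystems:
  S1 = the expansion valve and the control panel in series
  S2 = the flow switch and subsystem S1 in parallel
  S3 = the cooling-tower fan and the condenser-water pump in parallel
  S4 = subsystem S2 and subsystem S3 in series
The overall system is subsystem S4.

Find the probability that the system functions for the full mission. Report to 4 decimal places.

0.9563

Series (expansion valve and control panel): 0.947300 × 0.849800 = 0.805016
Parallel (flow switch and [0.805016]): 1 − (1 − 0.986600)(1 − 0.805016) = 0.997387
Parallel (cooling-tower fan and condenser-water pump): 1 − (1 − 0.801200)(1 − 0.793000) = 0.958848
Series ([0.997387] and [0.958848]): 0.997387 × 0.958848 = 0.9563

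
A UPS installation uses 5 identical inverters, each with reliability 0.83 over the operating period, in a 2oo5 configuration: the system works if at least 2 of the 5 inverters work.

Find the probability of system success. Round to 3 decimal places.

0.996

R = Σ_{i=2}^{5} C(5,i) p^i (1−p)^{5−i} with p = 0.83
C(5,2)·0.83^2·0.17^3 = 0.03385
C(5,3)·0.83^3·0.17^2 = 0.16525
C(5,4)·0.83^4·0.17^1 = 0.40340
C(5,5)·0.83^5·0.17^0 = 0.39390
Sum = 0.996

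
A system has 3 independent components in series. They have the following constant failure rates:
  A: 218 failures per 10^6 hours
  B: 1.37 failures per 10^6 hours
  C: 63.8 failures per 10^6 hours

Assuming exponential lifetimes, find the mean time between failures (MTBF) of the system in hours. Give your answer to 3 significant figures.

Series of exponential components: λ_sys = Σ λ_i
λ_sys = 0.000218 + 0.00000137 + 0.0000638 = 2.8317e-04 /h
MTBF = 1 / λ_sys = 3530 h

3530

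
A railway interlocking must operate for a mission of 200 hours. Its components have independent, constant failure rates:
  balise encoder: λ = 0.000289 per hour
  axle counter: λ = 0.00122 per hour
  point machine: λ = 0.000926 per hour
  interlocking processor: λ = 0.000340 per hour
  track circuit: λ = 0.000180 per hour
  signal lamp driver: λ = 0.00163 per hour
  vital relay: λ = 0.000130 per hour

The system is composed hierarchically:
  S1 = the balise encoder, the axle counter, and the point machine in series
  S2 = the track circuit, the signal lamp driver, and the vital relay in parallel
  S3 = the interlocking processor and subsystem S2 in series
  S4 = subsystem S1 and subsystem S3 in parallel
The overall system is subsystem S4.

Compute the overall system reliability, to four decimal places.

0.9746

R(balise encoder) = exp(−0.000289 × 200) = 0.943839
R(axle counter) = exp(−0.00122 × 200) = 0.783488
R(point machine) = exp(−0.000926 × 200) = 0.830938
R(interlocking processor) = exp(−0.000340 × 200) = 0.934260
R(track circuit) = exp(−0.000180 × 200) = 0.964640
R(signal lamp driver) = exp(−0.00163 × 200) = 0.721805
R(vital relay) = exp(−0.000130 × 200) = 0.974335
Series (balise encoder, axle counter, and point machine): 0.943839 × 0.783488 × 0.830938 = 0.614467
Parallel (track circuit, signal lamp driver, and vital relay): 1 − (1 − 0.964640)(1 − 0.721805)(1 − 0.974335) = 0.999748
Series (interlocking processor and [0.999748]): 0.934260 × 0.999748 = 0.934025
Parallel ([0.614467] and [0.934025]): 1 − (1 − 0.614467)(1 − 0.934025) = 0.9746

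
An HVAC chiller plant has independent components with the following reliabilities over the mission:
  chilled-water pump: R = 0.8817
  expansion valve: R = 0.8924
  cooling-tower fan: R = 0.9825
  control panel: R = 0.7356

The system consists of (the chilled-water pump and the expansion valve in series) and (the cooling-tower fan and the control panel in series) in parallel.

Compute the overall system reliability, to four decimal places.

Series (chilled-water pump and expansion valve): 0.881700 × 0.892400 = 0.786829
Series (cooling-tower fan and control panel): 0.982500 × 0.735600 = 0.722727
Parallel ([0.786829] and [0.722727]): 1 − (1 − 0.786829)(1 − 0.722727) = 0.9409

0.9409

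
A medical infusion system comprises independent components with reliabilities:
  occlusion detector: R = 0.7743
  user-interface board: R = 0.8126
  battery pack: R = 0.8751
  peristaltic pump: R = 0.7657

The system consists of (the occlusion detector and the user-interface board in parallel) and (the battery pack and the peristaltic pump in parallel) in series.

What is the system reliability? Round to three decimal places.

0.930

Parallel (occlusion detector and user-interface board): 1 − (1 − 0.77430)(1 − 0.81260) = 0.95770
Parallel (battery pack and peristaltic pump): 1 − (1 − 0.87510)(1 − 0.76570) = 0.97074
Series ([0.95770] and [0.97074]): 0.95770 × 0.97074 = 0.930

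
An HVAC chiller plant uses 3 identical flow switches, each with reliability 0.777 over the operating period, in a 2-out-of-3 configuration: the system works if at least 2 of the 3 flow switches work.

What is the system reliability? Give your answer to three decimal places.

R = Σ_{i=2}^{3} C(3,i) p^i (1−p)^{3−i} with p = 0.777
C(3,2)·0.777^2·0.223^1 = 0.40389
C(3,3)·0.777^3·0.223^0 = 0.46910
Sum = 0.873

0.873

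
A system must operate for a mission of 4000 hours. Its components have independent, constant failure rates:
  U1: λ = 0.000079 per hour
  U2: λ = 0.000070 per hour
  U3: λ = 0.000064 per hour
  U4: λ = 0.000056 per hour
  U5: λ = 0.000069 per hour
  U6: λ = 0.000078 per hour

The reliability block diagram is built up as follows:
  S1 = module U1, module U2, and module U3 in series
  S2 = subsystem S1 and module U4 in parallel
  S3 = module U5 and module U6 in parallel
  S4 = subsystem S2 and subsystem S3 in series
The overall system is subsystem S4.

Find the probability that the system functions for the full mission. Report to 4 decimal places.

R(U1) = exp(−0.000079 × 4000) = 0.729059
R(U2) = exp(−0.000070 × 4000) = 0.755784
R(U3) = exp(−0.000064 × 4000) = 0.774142
R(U4) = exp(−0.000056 × 4000) = 0.799315
R(U5) = exp(−0.000069 × 4000) = 0.758813
R(U6) = exp(−0.000078 × 4000) = 0.731982
Series (U1, U2, and U3): 0.729059 × 0.755784 × 0.774142 = 0.426561
Parallel ([0.426561] and U4): 1 − (1 − 0.426561)(1 − 0.799315) = 0.884919
Parallel (U5 and U6): 1 − (1 − 0.758813)(1 − 0.731982) = 0.935358
Series ([0.884919] and [0.935358]): 0.884919 × 0.935358 = 0.8277

0.8277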